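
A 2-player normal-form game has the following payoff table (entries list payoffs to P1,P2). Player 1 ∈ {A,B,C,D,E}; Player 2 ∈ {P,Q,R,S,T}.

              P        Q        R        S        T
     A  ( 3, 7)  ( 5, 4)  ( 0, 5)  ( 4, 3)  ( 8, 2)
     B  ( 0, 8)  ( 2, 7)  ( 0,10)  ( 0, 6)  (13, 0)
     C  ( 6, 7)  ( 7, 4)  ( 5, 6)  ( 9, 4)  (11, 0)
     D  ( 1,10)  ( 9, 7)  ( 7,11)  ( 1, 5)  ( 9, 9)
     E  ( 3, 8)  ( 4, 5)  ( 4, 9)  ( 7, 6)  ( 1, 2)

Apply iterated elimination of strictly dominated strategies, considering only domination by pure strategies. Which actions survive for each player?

IESDS → P1:{C,D} P2:{P,R}

P1 drop A (C beats it: P:6>3 Q:7>5 R:5>0 S:9>4 T:11>8)
P1 drop E (C beats it: P:6>3 Q:7>4 R:5>4 S:9>7 T:11>1)
P2 drop Q (P beats it: B:8>7 C:7>4 D:10>7)
P2 drop S (P beats it: B:8>6 C:7>4 D:10>5)
P2 drop T (P beats it: B:8>0 C:7>0 D:10>9)
P1 drop B (C beats it: P:6>0 R:5>0)
P1→{C,D} P2→{P,R}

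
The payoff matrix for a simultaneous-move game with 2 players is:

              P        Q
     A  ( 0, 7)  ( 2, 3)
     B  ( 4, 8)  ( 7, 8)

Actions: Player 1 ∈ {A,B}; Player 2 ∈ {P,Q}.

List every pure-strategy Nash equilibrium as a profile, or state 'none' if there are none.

(A,P): not NE [P1→B gives 4>0]
(A,Q): not NE [P1→B gives 7>2; P2→P gives 7>3]
(B,P): NE
(B,Q): NE

NE set: (B,P), (B,Q)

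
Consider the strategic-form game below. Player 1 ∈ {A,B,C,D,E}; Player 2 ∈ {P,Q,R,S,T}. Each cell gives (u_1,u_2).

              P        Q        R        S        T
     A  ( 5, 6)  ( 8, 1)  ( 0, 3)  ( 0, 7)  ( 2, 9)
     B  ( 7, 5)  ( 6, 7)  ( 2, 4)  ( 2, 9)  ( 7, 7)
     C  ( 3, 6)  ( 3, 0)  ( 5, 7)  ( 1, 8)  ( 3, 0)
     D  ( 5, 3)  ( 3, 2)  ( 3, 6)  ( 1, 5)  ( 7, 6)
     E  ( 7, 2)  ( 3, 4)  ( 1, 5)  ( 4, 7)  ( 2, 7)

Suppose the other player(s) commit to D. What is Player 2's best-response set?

BR_2 = {R,T}

u_2(P vs D) = 3
u_2(Q vs D) = 2
u_2(R vs D) = 6
u_2(S vs D) = 5
u_2(T vs D) = 6
max payoff 6 at {R,T}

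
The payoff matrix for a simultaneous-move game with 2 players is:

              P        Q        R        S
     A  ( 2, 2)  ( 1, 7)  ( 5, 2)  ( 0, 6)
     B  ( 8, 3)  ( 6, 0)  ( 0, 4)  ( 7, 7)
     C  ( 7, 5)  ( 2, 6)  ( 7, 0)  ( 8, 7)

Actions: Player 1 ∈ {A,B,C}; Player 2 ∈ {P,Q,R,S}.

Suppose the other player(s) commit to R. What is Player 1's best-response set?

BR_1 = {C}

u_1(A vs R) = 5
u_1(B vs R) = 0
u_1(C vs R) = 7
max payoff 7 at {C}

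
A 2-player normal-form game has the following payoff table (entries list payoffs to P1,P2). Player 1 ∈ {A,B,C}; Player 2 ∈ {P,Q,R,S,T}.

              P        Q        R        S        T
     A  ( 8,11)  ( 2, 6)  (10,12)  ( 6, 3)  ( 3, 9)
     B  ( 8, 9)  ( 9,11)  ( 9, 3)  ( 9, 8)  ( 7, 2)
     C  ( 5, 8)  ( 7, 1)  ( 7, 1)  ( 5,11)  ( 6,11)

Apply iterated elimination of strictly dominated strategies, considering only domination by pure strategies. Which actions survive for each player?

P1 drop C (B beats it: P:8>5 Q:9>7 R:9>7 S:9>5 T:7>6)
P2 drop S (P beats it: A:11>3 B:9>8)
P2 drop T (P beats it: A:11>9 B:9>2)
P1→{A,B} P2→{P,Q,R}

Survivors P1:{A,B} P2:{P,Q,R}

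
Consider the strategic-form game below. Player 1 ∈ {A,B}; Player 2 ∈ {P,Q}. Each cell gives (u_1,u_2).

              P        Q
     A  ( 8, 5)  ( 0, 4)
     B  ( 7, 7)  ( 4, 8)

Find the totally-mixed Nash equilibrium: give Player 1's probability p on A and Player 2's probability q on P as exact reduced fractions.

(p,q) = (1/2, 4/5)

P1 indiff ⇒ q·8+(1-q)·0 = q·7+(1-q)·4 ⇒ q(1) = (1-q)(4) ⇒ q = 4/5
P2 indiff ⇒ p·5+(1-p)·7 = p·4+(1-p)·8 ⇒ p(1) = (1-p)(1) ⇒ p = 1/2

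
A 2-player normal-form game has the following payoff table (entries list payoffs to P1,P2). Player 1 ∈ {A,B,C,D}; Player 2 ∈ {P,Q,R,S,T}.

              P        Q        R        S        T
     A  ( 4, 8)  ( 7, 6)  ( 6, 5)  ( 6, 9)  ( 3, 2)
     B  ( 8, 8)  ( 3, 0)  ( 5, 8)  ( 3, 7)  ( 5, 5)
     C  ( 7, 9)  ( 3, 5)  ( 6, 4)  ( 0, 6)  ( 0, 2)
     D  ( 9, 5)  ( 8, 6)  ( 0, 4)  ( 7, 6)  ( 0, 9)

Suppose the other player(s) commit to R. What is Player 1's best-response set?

u_1(A vs R) = 6
u_1(B vs R) = 5
u_1(C vs R) = 6
u_1(D vs R) = 0
max payoff 6 at {A,C}

argmax u_1 = {A,C}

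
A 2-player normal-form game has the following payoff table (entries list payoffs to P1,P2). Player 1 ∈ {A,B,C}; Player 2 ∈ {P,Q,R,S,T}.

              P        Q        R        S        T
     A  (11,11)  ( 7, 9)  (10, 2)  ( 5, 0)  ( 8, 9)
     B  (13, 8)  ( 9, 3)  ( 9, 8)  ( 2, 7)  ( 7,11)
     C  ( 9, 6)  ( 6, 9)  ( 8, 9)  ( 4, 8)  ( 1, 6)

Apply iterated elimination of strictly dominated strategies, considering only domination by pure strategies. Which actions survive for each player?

P1 drop C (A beats it: P:11>9 Q:7>6 R:10>8 S:5>4 T:8>1)
P2 drop Q (P beats it: A:11>9 B:8>3)
P2 drop R (T beats it: A:9>2 B:11>8)
P2 drop S (P beats it: A:11>0 B:8>7)
P1→{A,B} P2→{P,T}

Survivors P1:{A,B} P2:{P,T}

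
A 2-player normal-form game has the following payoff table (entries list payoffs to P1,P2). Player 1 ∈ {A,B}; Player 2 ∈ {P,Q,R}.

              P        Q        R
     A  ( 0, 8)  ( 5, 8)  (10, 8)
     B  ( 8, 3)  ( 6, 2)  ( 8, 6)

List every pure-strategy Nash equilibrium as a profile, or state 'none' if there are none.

(A,P): not NE [P1→B gives 8>0]
(A,Q): not NE [P1→B gives 6>5]
(A,R): NE
(B,P): not NE [P2→R gives 6>3]
(B,Q): not NE [P2→R gives 6>2]
(B,R): not NE [P1→A gives 10>8]

Nash profiles: (A,R)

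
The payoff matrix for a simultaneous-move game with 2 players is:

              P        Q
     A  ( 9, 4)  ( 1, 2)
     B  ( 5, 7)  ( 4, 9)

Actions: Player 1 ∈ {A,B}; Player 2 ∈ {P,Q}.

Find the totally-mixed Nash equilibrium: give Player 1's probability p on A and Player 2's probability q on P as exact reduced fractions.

p=1/2, q=3/7

P1 indiff ⇒ q·9+(1-q)·1 = q·5+(1-q)·4 ⇒ q(4) = (1-q)(3) ⇒ q = 3/7
P2 indiff ⇒ p·4+(1-p)·7 = p·2+(1-p)·9 ⇒ p(2) = (1-p)(2) ⇒ p = 1/2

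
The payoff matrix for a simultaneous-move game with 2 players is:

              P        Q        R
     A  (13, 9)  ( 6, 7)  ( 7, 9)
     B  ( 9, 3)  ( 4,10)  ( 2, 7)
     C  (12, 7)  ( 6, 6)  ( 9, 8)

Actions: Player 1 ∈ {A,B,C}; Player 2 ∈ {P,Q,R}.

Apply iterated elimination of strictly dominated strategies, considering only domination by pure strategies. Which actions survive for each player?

P1 drop B (A beats it: P:13>9 Q:6>4 R:7>2)
P2 drop Q (P beats it: A:9>7 C:7>6)
P1→{A,C} P2→{P,R}

IESDS → P1:{A,C} P2:{P,R}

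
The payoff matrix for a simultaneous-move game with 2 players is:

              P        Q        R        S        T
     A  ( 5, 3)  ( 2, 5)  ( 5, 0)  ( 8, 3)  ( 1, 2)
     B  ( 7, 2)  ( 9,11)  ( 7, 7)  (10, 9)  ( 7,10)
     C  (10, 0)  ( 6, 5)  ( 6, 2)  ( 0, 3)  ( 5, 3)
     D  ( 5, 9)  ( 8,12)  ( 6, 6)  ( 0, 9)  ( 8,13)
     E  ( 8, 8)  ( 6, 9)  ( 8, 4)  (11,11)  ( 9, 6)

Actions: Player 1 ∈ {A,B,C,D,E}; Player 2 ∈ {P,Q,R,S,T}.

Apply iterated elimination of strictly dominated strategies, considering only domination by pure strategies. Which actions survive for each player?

Survivors P1:{B,D,E} P2:{Q,S,T}

P1 drop A (B beats it: P:7>5 Q:9>2 R:7>5 S:10>8 T:7>1)
P2 drop P (Q beats it: B:11>2 C:5>0 D:12>9 E:9>8)
P1 drop C (B beats it: Q:9>6 R:7>6 S:10>0 T:7>5)
P2 drop R (Q beats it: B:11>7 D:12>6 E:9>4)
P1→{B,D,E} P2→{Q,S,T}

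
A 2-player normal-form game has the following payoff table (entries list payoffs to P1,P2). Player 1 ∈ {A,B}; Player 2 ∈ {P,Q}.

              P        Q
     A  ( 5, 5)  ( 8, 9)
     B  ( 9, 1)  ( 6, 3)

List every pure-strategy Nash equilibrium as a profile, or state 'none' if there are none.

PSNE = {(A,Q)}

(A,P): not NE [P1→B gives 9>5; P2→Q gives 9>5]
(A,Q): NE
(B,P): not NE [P2→Q gives 3>1]
(B,Q): not NE [P1→A gives 8>6]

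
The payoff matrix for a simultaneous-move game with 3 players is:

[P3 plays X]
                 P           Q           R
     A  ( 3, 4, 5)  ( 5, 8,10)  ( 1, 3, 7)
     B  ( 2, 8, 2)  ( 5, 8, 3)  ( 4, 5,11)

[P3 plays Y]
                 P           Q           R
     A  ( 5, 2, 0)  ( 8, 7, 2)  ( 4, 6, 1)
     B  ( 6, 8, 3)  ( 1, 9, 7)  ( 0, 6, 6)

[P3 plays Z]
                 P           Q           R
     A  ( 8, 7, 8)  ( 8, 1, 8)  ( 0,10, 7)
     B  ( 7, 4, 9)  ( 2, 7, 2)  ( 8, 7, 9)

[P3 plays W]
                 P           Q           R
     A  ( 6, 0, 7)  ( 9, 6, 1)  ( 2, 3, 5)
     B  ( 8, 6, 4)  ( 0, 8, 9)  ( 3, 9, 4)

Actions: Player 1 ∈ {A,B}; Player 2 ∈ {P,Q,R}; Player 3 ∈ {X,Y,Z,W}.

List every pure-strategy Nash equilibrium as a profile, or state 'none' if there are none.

Nash profiles: (A,Q,X)

(A,P,X): not NE [P2→Q gives 8>4; P3→Z gives 8>5]
(A,P,Y): not NE [P1→B gives 6>5; P2→Q gives 7>2; P3→Z gives 8>0]
(A,P,Z): not NE [P2→R gives 10>7]
(A,P,W): not NE [P1→B gives 8>6; P2→Q gives 6>0; P3→Z gives 8>7]
(A,Q,X): NE
(A,Q,Y): not NE [P3→X gives 10>2]
(A,Q,Z): not NE [P2→R gives 10>1; P3→X gives 10>8]
(A,Q,W): not NE [P3→X gives 10>1]
(A,R,X): not NE [P1→B gives 4>1; P2→Q gives 8>3]
(A,R,Y): not NE [P2→Q gives 7>6; P3→Z gives 7>1]
(A,R,Z): not NE [P1→B gives 8>0]
(A,R,W): not NE [P1→B gives 3>2; P2→Q gives 6>3; P3→Z gives 7>5]
(B,P,X): not NE [P1→A gives 3>2; P3→Z gives 9>2]
(B,P,Y): not NE [P2→Q gives 9>8; P3→Z gives 9>3]
(B,P,Z): not NE [P1→A gives 8>7; P2→R gives 7>4]
(B,P,W): not NE [P2→R gives 9>6; P3→Z gives 9>4]
(B,Q,X): not NE [P3→W gives 9>3]
(B,Q,Y): not NE [P1→A gives 8>1; P3→W gives 9>7]
(B,Q,Z): not NE [P1→A gives 8>2; P3→W gives 9>2]
(B,Q,W): not NE [P1→A gives 9>0; P2→R gives 9>8]
(B,R,X): not NE [P2→Q gives 8>5]
(B,R,Y): not NE [P1→A gives 4>0; P2→Q gives 9>6; P3→X gives 11>6]
(B,R,Z): not NE [P3→X gives 11>9]
(B,R,W): not NE [P3→X gives 11>4]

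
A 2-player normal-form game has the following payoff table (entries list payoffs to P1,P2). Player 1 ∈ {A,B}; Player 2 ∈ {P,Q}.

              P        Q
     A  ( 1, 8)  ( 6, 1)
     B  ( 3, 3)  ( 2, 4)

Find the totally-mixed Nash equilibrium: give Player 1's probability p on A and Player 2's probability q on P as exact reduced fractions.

P1 indiff ⇒ q·1+(1-q)·6 = q·3+(1-q)·2 ⇒ q(-2) = (1-q)(-4) ⇒ q = 2/3
P2 indiff ⇒ p·8+(1-p)·3 = p·1+(1-p)·4 ⇒ p(7) = (1-p)(1) ⇒ p = 1/8

p=1/8, q=2/3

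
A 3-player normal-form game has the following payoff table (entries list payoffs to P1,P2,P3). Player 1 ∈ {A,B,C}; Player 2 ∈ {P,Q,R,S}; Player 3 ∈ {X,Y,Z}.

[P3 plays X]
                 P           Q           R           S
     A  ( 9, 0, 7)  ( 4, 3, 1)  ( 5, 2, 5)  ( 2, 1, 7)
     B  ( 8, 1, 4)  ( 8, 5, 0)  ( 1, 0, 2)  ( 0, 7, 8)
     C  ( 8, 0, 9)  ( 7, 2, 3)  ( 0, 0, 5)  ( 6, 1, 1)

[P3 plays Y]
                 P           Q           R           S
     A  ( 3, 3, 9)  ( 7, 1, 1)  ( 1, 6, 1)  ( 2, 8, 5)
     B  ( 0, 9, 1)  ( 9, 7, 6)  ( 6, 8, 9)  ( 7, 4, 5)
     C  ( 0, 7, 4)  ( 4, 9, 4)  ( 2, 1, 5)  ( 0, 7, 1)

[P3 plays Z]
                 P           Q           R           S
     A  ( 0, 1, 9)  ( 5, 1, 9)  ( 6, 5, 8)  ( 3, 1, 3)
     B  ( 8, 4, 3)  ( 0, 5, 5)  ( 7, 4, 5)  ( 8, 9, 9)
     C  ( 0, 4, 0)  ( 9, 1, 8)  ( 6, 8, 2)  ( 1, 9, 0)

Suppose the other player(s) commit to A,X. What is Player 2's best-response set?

u_2(P vs A,X) = 0
u_2(Q vs A,X) = 3
u_2(R vs A,X) = 2
u_2(S vs A,X) = 1
max payoff 3 at {Q}

P2 best: {Q}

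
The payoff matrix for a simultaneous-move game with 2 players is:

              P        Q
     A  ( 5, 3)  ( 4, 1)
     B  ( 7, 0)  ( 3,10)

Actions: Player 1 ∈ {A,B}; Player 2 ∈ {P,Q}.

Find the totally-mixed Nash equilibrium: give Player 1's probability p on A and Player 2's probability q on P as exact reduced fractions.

P1 mixes 5/6 on A; P2 mixes 1/3 on P

P1 indiff ⇒ q·5+(1-q)·4 = q·7+(1-q)·3 ⇒ q(-2) = (1-q)(-1) ⇒ q = 1/3
P2 indiff ⇒ p·3+(1-p)·0 = p·1+(1-p)·10 ⇒ p(2) = (1-p)(10) ⇒ p = 5/6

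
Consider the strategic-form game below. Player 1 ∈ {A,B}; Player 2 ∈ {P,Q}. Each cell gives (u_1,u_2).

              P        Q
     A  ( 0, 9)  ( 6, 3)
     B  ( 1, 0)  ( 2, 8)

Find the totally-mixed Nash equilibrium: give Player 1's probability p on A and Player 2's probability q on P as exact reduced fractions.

P1 indiff ⇒ q·0+(1-q)·6 = q·1+(1-q)·2 ⇒ q(-1) = (1-q)(-4) ⇒ q = 4/5
P2 indiff ⇒ p·9+(1-p)·0 = p·3+(1-p)·8 ⇒ p(6) = (1-p)(8) ⇒ p = 4/7

(p,q) = (4/7, 4/5)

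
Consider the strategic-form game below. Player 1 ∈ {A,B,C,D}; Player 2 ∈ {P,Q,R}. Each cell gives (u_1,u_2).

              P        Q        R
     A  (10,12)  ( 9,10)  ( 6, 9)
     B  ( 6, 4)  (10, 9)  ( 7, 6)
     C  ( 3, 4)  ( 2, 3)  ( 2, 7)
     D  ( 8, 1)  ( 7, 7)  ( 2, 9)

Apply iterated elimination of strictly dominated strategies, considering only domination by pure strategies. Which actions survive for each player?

IESDS → P1:{A,B} P2:{P,Q}

P1 drop C (A beats it: P:10>3 Q:9>2 R:6>2)
P1 drop D (A beats it: P:10>8 Q:9>7 R:6>2)
P2 drop R (Q beats it: A:10>9 B:9>6)
P1→{A,B} P2→{P,Q}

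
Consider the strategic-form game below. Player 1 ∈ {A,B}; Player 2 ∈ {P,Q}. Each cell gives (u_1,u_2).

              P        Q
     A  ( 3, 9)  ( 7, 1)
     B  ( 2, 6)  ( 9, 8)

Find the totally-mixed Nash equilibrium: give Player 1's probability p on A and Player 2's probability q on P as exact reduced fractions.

P1 mixes 1/5 on A; P2 mixes 2/3 on P

P1 indiff ⇒ q·3+(1-q)·7 = q·2+(1-q)·9 ⇒ q(1) = (1-q)(2) ⇒ q = 2/3
P2 indiff ⇒ p·9+(1-p)·6 = p·1+(1-p)·8 ⇒ p(8) = (1-p)(2) ⇒ p = 1/5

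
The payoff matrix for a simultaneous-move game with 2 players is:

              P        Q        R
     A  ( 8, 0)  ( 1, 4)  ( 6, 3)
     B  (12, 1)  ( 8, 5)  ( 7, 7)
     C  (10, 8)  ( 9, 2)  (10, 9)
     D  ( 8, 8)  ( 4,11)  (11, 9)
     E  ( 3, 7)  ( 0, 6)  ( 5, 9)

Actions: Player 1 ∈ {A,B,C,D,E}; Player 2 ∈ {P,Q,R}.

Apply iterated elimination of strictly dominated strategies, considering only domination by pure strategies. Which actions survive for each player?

IESDS → P1:{C,D} P2:{Q,R}

P1 drop A (B beats it: P:12>8 Q:8>1 R:7>6)
P1 drop E (B beats it: P:12>3 Q:8>0 R:7>5)
P2 drop P (R beats it: B:7>1 C:9>8 D:9>8)
P1 drop B (C beats it: Q:9>8 R:10>7)
P1→{C,D} P2→{Q,R}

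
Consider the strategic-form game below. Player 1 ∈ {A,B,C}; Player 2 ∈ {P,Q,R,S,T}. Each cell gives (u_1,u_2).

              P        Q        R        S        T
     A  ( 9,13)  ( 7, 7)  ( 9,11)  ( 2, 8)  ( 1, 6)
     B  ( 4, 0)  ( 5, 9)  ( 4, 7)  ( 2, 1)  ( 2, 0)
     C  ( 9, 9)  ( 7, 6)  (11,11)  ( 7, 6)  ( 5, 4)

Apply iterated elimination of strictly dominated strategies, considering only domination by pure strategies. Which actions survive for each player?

Remaining: P1:{A,C} P2:{P,R}

P1 drop B (C beats it: P:9>4 Q:7>5 R:11>4 S:7>2 T:5>2)
P2 drop Q (P beats it: A:13>7 C:9>6)
P2 drop S (P beats it: A:13>8 C:9>6)
P2 drop T (P beats it: A:13>6 C:9>4)
P1→{A,C} P2→{P,R}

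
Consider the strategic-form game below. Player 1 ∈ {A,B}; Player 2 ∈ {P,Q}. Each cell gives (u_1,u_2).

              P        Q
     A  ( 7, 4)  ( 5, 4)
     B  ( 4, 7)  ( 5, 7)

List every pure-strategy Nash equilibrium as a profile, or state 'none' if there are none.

(A,P): NE
(A,Q): NE
(B,P): not NE [P1→A gives 7>4]
(B,Q): NE

PSNE = {(A,P), (A,Q), (B,Q)}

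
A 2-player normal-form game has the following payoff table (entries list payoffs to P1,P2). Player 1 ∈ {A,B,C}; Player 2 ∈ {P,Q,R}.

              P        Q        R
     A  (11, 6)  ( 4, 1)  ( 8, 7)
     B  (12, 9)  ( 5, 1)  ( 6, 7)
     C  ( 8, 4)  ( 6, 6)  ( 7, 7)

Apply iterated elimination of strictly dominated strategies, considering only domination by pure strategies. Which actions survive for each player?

P2 drop Q (R beats it: A:7>1 B:7>1 C:7>6)
P1 drop C (A beats it: P:11>8 R:8>7)
P1→{A,B} P2→{P,R}

Remaining: P1:{A,B} P2:{P,R}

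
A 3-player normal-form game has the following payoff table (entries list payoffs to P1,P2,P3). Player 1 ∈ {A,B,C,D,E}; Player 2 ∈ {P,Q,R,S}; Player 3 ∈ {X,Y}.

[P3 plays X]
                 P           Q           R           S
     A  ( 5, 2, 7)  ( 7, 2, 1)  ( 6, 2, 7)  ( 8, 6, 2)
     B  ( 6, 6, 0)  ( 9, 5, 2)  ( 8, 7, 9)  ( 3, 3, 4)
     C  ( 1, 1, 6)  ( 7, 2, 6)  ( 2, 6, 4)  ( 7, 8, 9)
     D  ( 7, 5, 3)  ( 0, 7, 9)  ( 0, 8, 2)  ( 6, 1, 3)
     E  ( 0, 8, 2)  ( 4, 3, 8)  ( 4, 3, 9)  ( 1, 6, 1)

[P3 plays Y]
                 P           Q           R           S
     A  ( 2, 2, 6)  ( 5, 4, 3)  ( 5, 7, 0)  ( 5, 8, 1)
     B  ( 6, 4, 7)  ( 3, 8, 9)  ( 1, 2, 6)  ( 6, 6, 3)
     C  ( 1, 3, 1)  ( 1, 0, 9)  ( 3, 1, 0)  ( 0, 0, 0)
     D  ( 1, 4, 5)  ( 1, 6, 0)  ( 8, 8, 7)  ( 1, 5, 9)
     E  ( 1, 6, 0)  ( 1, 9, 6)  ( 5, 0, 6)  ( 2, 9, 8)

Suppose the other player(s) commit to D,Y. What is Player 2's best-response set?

u_2(P vs D,Y) = 4
u_2(Q vs D,Y) = 6
u_2(R vs D,Y) = 8
u_2(S vs D,Y) = 5
max payoff 8 at {R}

P2 best: {R}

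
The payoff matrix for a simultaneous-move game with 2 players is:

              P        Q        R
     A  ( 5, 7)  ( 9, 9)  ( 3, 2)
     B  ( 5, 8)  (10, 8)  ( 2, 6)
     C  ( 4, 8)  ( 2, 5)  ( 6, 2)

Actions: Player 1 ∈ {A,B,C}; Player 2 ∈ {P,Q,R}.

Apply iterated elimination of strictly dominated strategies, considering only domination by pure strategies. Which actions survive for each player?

IESDS → P1:{A,B} P2:{P,Q}

P2 drop R (P beats it: A:7>2 B:8>6 C:8>2)
P1 drop C (A beats it: P:5>4 Q:9>2)
P1→{A,B} P2→{P,Q}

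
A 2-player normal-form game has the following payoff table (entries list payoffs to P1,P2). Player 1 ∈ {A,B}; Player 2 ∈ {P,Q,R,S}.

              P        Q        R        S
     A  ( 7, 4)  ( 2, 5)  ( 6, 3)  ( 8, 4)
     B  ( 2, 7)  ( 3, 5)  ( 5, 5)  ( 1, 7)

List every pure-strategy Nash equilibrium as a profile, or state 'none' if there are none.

(A,P): not NE [P2→Q gives 5>4]
(A,Q): not NE [P1→B gives 3>2]
(A,R): not NE [P2→Q gives 5>3]
(A,S): not NE [P2→Q gives 5>4]
(B,P): not NE [P1→A gives 7>2]
(B,Q): not NE [P2→S gives 7>5]
(B,R): not NE [P1→A gives 6>5; P2→S gives 7>5]
(B,S): not NE [P1→A gives 8>1]

PSNE: ∅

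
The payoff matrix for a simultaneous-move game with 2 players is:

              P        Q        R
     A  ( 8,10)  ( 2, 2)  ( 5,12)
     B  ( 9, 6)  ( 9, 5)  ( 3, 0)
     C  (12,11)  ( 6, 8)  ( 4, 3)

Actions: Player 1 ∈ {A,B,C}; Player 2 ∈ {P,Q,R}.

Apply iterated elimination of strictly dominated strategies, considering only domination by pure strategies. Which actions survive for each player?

IESDS → P1:{A,C} P2:{P,R}

P2 drop Q (P beats it: A:10>2 B:6>5 C:11>8)
P1 drop B (C beats it: P:12>9 R:4>3)
P1→{A,C} P2→{P,R}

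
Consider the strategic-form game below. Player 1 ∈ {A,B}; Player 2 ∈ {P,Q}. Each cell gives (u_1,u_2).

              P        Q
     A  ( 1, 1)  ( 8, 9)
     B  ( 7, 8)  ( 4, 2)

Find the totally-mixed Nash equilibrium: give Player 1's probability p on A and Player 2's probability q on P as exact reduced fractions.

P1 indiff ⇒ q·1+(1-q)·8 = q·7+(1-q)·4 ⇒ q(-6) = (1-q)(-4) ⇒ q = 2/5
P2 indiff ⇒ p·1+(1-p)·8 = p·9+(1-p)·2 ⇒ p(-8) = (1-p)(-6) ⇒ p = 3/7

(p,q) = (3/7, 2/5)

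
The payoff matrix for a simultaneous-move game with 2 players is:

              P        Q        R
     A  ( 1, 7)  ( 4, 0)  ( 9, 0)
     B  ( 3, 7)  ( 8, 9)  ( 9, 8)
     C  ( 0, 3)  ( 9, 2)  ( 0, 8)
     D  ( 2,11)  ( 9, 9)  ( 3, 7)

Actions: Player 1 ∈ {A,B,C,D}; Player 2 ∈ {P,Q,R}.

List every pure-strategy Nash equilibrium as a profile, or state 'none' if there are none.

Equilibria: none

(A,P): not NE [P1→B gives 3>1]
(A,Q): not NE [P1→D gives 9>4; P2→P gives 7>0]
(A,R): not NE [P2→P gives 7>0]
(B,P): not NE [P2→Q gives 9>7]
(B,Q): not NE [P1→D gives 9>8]
(B,R): not NE [P2→Q gives 9>8]
(C,P): not NE [P1→B gives 3>0; P2→R gives 8>3]
(C,Q): not NE [P2→R gives 8>2]
(C,R): not NE [P1→B gives 9>0]
(D,P): not NE [P1→B gives 3>2]
(D,Q): not NE [P2→P gives 11>9]
(D,R): not NE [P1→B gives 9>3; P2→P gives 11>7]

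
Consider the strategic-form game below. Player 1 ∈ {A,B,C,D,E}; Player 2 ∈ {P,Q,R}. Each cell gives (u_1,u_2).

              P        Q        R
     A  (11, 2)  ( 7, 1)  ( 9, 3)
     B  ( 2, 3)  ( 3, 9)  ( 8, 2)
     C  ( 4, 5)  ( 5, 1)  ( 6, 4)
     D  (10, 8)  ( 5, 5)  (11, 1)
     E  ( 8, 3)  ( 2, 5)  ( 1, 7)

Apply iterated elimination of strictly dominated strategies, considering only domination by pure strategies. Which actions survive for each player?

Remaining: P1:{A,D} P2:{P,R}

P1 drop B (A beats it: P:11>2 Q:7>3 R:9>8)
P1 drop C (A beats it: P:11>4 Q:7>5 R:9>6)
P1 drop E (A beats it: P:11>8 Q:7>2 R:9>1)
P2 drop Q (P beats it: A:2>1 D:8>5)
P1→{A,D} P2→{P,R}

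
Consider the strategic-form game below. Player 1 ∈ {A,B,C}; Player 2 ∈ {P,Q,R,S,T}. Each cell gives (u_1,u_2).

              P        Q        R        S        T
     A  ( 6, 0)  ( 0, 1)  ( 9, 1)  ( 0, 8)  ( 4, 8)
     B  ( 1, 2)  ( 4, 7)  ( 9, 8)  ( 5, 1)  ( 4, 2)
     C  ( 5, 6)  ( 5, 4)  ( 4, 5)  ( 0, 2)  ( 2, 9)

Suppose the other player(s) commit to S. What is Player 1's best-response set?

u_1(A vs S) = 0
u_1(B vs S) = 5
u_1(C vs S) = 0
max payoff 5 at {B}

argmax u_1 = {B}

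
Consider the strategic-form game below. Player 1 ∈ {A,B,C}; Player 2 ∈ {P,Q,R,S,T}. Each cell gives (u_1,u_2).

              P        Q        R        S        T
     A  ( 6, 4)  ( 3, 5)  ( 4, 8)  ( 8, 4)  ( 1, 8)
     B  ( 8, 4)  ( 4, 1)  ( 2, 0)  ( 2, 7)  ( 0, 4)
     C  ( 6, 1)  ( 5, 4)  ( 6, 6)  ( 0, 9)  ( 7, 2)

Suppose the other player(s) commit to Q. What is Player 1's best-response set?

u_1(A vs Q) = 3
u_1(B vs Q) = 4
u_1(C vs Q) = 5
max payoff 5 at {C}

BR_1 = {C}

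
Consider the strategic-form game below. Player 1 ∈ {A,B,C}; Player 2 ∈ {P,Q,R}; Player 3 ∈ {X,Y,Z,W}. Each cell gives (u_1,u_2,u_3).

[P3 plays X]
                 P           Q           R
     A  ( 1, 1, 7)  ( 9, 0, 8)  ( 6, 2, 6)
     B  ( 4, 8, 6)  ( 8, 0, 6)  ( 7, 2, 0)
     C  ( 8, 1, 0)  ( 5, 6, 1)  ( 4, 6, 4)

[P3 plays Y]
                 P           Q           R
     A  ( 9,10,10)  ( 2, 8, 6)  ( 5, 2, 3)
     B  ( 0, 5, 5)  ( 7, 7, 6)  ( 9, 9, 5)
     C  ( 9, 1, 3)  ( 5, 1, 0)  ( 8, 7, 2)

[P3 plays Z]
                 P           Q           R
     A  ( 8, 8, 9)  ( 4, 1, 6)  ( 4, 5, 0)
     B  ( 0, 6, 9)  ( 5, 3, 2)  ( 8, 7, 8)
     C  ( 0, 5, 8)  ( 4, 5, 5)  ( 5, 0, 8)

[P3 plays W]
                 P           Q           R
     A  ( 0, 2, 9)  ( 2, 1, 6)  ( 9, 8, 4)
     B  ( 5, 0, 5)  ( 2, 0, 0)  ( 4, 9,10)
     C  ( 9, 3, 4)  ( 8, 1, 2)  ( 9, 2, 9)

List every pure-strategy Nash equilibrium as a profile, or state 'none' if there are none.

(A,P,X): not NE [P1→C gives 8>1; P2→R gives 2>1; P3→Y gives 10>7]
(A,P,Y): NE
(A,P,Z): not NE [P3→Y gives 10>9]
(A,P,W): not NE [P1→C gives 9>0; P2→R gives 8>2; P3→Y gives 10>9]
(A,Q,X): not NE [P2→R gives 2>0]
(A,Q,Y): not NE [P1→B gives 7>2; P2→P gives 10>8; P3→X gives 8>6]
(A,Q,Z): not NE [P1→B gives 5>4; P2→P gives 8>1; P3→X gives 8>6]
(A,Q,W): not NE [P1→C gives 8>2; P2→R gives 8>1; P3→X gives 8>6]
(A,R,X): not NE [P1→B gives 7>6]
(A,R,Y): not NE [P1→B gives 9>5; P2→P gives 10>2; P3→X gives 6>3]
(A,R,Z): not NE [P1→B gives 8>4; P2→P gives 8>5; P3→X gives 6>0]
(A,R,W): not NE [P3→X gives 6>4]
(B,P,X): not NE [P1→C gives 8>4; P3→Z gives 9>6]
(B,P,Y): not NE [P1→C gives 9>0; P2→R gives 9>5; P3→Z gives 9>5]
(B,P,Z): not NE [P1→A gives 8>0; P2→R gives 7>6]
(B,P,W): not NE [P1→C gives 9>5; P2→R gives 9>0; P3→Z gives 9>5]
(B,Q,X): not NE [P1→A gives 9>8; P2→P gives 8>0]
(B,Q,Y): not NE [P2→R gives 9>7]
(B,Q,Z): not NE [P2→R gives 7>3; P3→Y gives 6>2]
(B,Q,W): not NE [P1→C gives 8>2; P2→R gives 9>0; P3→Y gives 6>0]
(B,R,X): not NE [P2→P gives 8>2; P3→W gives 10>0]
(B,R,Y): not NE [P3→W gives 10>5]
(B,R,Z): not NE [P3→W gives 10>8]
(B,R,W): not NE [P1→C gives 9>4]
(C,P,X): not NE [P2→R gives 6>1; P3→Z gives 8>0]
(C,P,Y): not NE [P2→R gives 7>1; P3→Z gives 8>3]
(C,P,Z): not NE [P1→A gives 8>0]
(C,P,W): not NE [P3→Z gives 8>4]
(C,Q,X): not NE [P1→A gives 9>5; P3→Z gives 5>1]
(C,Q,Y): not NE [P1→B gives 7>5; P2→R gives 7>1; P3→Z gives 5>0]
(C,Q,Z): not NE [P1→B gives 5>4]
(C,Q,W): not NE [P2→P gives 3>1; P3→Z gives 5>2]
(C,R,X): not NE [P1→B gives 7>4; P3→W gives 9>4]
(C,R,Y): not NE [P1→B gives 9>8; P3→W gives 9>2]
(C,R,Z): not NE [P1→B gives 8>5; P2→Q gives 5>0; P3→W gives 9>8]
(C,R,W): not NE [P2→P gives 3>2]

Nash profiles: (A,P,Y)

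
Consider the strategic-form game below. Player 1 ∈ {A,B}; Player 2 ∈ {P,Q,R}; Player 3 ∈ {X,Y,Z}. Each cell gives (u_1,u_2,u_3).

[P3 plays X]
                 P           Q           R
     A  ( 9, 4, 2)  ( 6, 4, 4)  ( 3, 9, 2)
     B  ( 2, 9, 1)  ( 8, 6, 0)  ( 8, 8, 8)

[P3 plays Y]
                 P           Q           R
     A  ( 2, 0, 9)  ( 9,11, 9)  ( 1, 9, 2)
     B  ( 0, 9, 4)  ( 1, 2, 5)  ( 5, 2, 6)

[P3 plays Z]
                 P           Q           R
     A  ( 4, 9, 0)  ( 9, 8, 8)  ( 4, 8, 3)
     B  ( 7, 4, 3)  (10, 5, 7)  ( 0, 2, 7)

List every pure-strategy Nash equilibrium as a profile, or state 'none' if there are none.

NE set: (A,Q,Y), (B,Q,Z)

(A,P,X): not NE [P2→R gives 9>4; P3→Y gives 9>2]
(A,P,Y): not NE [P2→Q gives 11>0]
(A,P,Z): not NE [P1→B gives 7>4; P3→Y gives 9>0]
(A,Q,X): not NE [P1→B gives 8>6; P2→R gives 9>4; P3→Y gives 9>4]
(A,Q,Y): NE
(A,Q,Z): not NE [P1→B gives 10>9; P2→P gives 9>8; P3→Y gives 9>8]
(A,R,X): not NE [P1→B gives 8>3; P3→Z gives 3>2]
(A,R,Y): not NE [P1→B gives 5>1; P2→Q gives 11>9; P3→Z gives 3>2]
(A,R,Z): not NE [P2→P gives 9>8]
(B,P,X): not NE [P1→A gives 9>2; P3→Y gives 4>1]
(B,P,Y): not NE [P1→A gives 2>0]
(B,P,Z): not NE [P2→Q gives 5>4; P3→Y gives 4>3]
(B,Q,X): not NE [P2→P gives 9>6; P3→Z gives 7>0]
(B,Q,Y): not NE [P1→A gives 9>1; P2→P gives 9>2; P3→Z gives 7>5]
(B,Q,Z): NE
(B,R,X): not NE [P2→P gives 9>8]
(B,R,Y): not NE [P2→P gives 9>2; P3→X gives 8>6]
(B,R,Z): not NE [P1→A gives 4>0; P2→Q gives 5>2; P3→X gives 8>7]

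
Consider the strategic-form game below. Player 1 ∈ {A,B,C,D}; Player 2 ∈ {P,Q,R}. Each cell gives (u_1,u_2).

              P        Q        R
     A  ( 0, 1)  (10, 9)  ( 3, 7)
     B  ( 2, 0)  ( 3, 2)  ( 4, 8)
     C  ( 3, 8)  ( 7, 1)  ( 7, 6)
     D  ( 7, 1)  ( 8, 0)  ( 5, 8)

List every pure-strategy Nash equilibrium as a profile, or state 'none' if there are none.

NE set: (A,Q)

(A,P): not NE [P1→D gives 7>0; P2→Q gives 9>1]
(A,Q): NE
(A,R): not NE [P1→C gives 7>3; P2→Q gives 9>7]
(B,P): not NE [P1→D gives 7>2; P2→R gives 8>0]
(B,Q): not NE [P1→A gives 10>3; P2→R gives 8>2]
(B,R): not NE [P1→C gives 7>4]
(C,P): not NE [P1→D gives 7>3]
(C,Q): not NE [P1→A gives 10>7; P2→P gives 8>1]
(C,R): not NE [P2→P gives 8>6]
(D,P): not NE [P2→R gives 8>1]
(D,Q): not NE [P1→A gives 10>8; P2→R gives 8>0]
(D,R): not NE [P1→C gives 7>5]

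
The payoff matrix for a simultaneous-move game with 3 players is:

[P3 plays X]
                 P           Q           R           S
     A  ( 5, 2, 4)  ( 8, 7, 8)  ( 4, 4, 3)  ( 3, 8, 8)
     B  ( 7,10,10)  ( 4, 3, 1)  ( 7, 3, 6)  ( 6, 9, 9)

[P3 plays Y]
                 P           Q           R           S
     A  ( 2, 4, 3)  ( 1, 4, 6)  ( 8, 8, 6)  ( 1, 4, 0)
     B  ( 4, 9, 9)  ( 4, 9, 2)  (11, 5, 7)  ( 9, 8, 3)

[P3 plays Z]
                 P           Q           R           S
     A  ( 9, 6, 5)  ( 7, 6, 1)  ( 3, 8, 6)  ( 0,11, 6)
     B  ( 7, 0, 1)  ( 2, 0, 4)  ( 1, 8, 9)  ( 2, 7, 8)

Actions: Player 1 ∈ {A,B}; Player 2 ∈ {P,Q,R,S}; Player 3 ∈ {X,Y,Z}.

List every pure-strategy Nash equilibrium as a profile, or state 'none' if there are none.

PSNE = {(B,P,X)}

(A,P,X): not NE [P1→B gives 7>5; P2→S gives 8>2; P3→Z gives 5>4]
(A,P,Y): not NE [P1→B gives 4>2; P2→R gives 8>4; P3→Z gives 5>3]
(A,P,Z): not NE [P2→S gives 11>6]
(A,Q,X): not NE [P2→S gives 8>7]
(A,Q,Y): not NE [P1→B gives 4>1; P2→R gives 8>4; P3→X gives 8>6]
(A,Q,Z): not NE [P2→S gives 11>6; P3→X gives 8>1]
(A,R,X): not NE [P1→B gives 7>4; P2→S gives 8>4; P3→Z gives 6>3]
(A,R,Y): not NE [P1→B gives 11>8]
(A,R,Z): not NE [P2→S gives 11>8]
(A,S,X): not NE [P1→B gives 6>3]
(A,S,Y): not NE [P1→B gives 9>1; P2→R gives 8>4; P3→X gives 8>0]
(A,S,Z): not NE [P1→B gives 2>0; P3→X gives 8>6]
(B,P,X): NE
(B,P,Y): not NE [P3→X gives 10>9]
(B,P,Z): not NE [P1→A gives 9>7; P2→R gives 8>0; P3→X gives 10>1]
(B,Q,X): not NE [P1→A gives 8>4; P2→P gives 10>3; P3→Z gives 4>1]
(B,Q,Y): not NE [P3→Z gives 4>2]
(B,Q,Z): not NE [P1→A gives 7>2; P2→R gives 8>0]
(B,R,X): not NE [P2→P gives 10>3; P3→Z gives 9>6]
(B,R,Y): not NE [P2→Q gives 9>5; P3→Z gives 9>7]
(B,R,Z): not NE [P1→A gives 3>1]
(B,S,X): not NE [P2→P gives 10>9]
(B,S,Y): not NE [P2→Q gives 9>8; P3→X gives 9>3]
(B,S,Z): not NE [P2→R gives 8>7; P3→X gives 9>8]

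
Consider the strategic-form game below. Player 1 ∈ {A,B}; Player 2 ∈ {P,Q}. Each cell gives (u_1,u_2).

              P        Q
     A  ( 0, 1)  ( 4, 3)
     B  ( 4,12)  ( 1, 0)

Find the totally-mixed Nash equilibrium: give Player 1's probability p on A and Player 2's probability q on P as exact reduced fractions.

P1 indiff ⇒ q·0+(1-q)·4 = q·4+(1-q)·1 ⇒ q(-4) = (1-q)(-3) ⇒ q = 3/7
P2 indiff ⇒ p·1+(1-p)·12 = p·3+(1-p)·0 ⇒ p(-2) = (1-p)(-12) ⇒ p = 6/7

p=6/7, q=3/7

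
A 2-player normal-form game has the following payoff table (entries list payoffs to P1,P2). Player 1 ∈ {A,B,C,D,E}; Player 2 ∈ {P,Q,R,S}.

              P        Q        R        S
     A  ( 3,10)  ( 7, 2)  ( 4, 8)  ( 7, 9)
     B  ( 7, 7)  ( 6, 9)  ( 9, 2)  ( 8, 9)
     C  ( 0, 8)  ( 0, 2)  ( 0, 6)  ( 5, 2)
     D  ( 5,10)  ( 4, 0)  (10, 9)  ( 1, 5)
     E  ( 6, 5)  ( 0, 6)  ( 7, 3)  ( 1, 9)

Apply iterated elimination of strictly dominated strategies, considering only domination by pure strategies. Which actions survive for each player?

Remaining: P1:{A,B} P2:{P,Q,S}

P1 drop C (A beats it: P:3>0 Q:7>0 R:4>0 S:7>5)
P1 drop E (B beats it: P:7>6 Q:6>0 R:9>7 S:8>1)
P2 drop R (P beats it: A:10>8 B:7>2 D:10>9)
P1 drop D (B beats it: P:7>5 Q:6>4 S:8>1)
P1→{A,B} P2→{P,Q,S}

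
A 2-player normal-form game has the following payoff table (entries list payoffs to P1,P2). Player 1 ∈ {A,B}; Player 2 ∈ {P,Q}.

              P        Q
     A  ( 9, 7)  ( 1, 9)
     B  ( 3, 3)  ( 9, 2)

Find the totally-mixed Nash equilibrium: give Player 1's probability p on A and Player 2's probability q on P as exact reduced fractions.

(p,q) = (1/3, 4/7)

P1 indiff ⇒ q·9+(1-q)·1 = q·3+(1-q)·9 ⇒ q(6) = (1-q)(8) ⇒ q = 4/7
P2 indiff ⇒ p·7+(1-p)·3 = p·9+(1-p)·2 ⇒ p(-2) = (1-p)(-1) ⇒ p = 1/3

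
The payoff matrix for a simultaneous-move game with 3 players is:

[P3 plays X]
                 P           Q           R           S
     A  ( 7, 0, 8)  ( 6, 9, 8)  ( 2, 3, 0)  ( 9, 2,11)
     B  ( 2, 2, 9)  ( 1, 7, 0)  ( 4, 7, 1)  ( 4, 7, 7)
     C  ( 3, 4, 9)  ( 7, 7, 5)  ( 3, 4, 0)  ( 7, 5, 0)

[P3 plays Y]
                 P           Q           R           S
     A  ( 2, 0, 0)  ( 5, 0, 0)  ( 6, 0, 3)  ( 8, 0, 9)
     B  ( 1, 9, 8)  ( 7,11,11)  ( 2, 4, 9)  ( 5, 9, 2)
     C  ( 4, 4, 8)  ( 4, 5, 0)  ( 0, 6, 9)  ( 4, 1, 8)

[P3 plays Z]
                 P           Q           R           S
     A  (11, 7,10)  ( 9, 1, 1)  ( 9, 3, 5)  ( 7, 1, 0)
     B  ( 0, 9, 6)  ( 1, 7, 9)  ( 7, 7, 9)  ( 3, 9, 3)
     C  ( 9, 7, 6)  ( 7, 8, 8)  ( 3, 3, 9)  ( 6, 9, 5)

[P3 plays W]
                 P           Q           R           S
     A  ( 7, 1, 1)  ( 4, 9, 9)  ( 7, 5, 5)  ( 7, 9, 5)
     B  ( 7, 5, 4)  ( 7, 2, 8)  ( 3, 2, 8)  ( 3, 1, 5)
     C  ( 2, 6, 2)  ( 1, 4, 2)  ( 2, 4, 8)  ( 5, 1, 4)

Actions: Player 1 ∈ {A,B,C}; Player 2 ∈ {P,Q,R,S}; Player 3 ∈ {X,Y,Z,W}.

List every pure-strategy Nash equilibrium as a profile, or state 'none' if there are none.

(A,P,X): not NE [P2→Q gives 9>0; P3→Z gives 10>8]
(A,P,Y): not NE [P1→C gives 4>2; P3→Z gives 10>0]
(A,P,Z): NE
(A,P,W): not NE [P2→S gives 9>1; P3→Z gives 10>1]
(A,Q,X): not NE [P1→C gives 7>6; P3→W gives 9>8]
(A,Q,Y): not NE [P1→B gives 7>5; P3→W gives 9>0]
(A,Q,Z): not NE [P2→P gives 7>1; P3→W gives 9>1]
(A,Q,W): not NE [P1→B gives 7>4]
(A,R,X): not NE [P1→B gives 4>2; P2→Q gives 9>3; P3→W gives 5>0]
(A,R,Y): not NE [P3→W gives 5>3]
(A,R,Z): not NE [P2→P gives 7>3]
(A,R,W): not NE [P2→S gives 9>5]
(A,S,X): not NE [P2→Q gives 9>2]
(A,S,Y): not NE [P3→X gives 11>9]
(A,S,Z): not NE [P2→P gives 7>1; P3→X gives 11>0]
(A,S,W): not NE [P3→X gives 11>5]
(B,P,X): not NE [P1→A gives 7>2; P2→S gives 7>2]
(B,P,Y): not NE [P1→C gives 4>1; P2→Q gives 11>9; P3→X gives 9>8]
(B,P,Z): not NE [P1→A gives 11>0; P3→X gives 9>6]
(B,P,W): not NE [P3→X gives 9>4]
(B,Q,X): not NE [P1→C gives 7>1; P3→Y gives 11>0]
(B,Q,Y): NE
(B,Q,Z): not NE [P1→A gives 9>1; P2→S gives 9>7; P3→Y gives 11>9]
(B,Q,W): not NE [P2→P gives 5>2; P3→Y gives 11>8]
(B,R,X): not NE [P3→Z gives 9>1]
(B,R,Y): not NE [P1→A gives 6>2; P2→Q gives 11>4]
(B,R,Z): not NE [P1→A gives 9>7; P2→S gives 9>7]
(B,R,W): not NE [P1→A gives 7>3; P2→P gives 5>2; P3→Z gives 9>8]
(B,S,X): not NE [P1→A gives 9>4]
(B,S,Y): not NE [P1→A gives 8>5; P2→Q gives 11>9; P3→X gives 7>2]
(B,S,Z): not NE [P1→A gives 7>3; P3→X gives 7>3]
(B,S,W): not NE [P1→A gives 7>3; P2→P gives 5>1; P3→X gives 7>5]
(C,P,X): not NE [P1→A gives 7>3; P2→Q gives 7>4]
(C,P,Y): not NE [P2→R gives 6>4; P3→X gives 9>8]
(C,P,Z): not NE [P1→A gives 11>9; P2→S gives 9>7; P3→X gives 9>6]
(C,P,W): not NE [P1→B gives 7>2; P3→X gives 9>2]
(C,Q,X): not NE [P3→Z gives 8>5]
(C,Q,Y): not NE [P1→B gives 7>4; P2→R gives 6>5; P3→Z gives 8>0]
(C,Q,Z): not NE [P1→A gives 9>7; P2→S gives 9>8]
(C,Q,W): not NE [P1→B gives 7>1; P2→P gives 6>4; P3→Z gives 8>2]
(C,R,X): not NE [P1→B gives 4>3; P2→Q gives 7>4; P3→Z gives 9>0]
(C,R,Y): not NE [P1→A gives 6>0]
(C,R,Z): not NE [P1→A gives 9>3; P2→S gives 9>3]
(C,R,W): not NE [P1→A gives 7>2; P2→P gives 6>4; P3→Z gives 9>8]
(C,S,X): not NE [P1→A gives 9>7; P2→Q gives 7>5; P3→Y gives 8>0]
(C,S,Y): not NE [P1→A gives 8>4; P2→R gives 6>1]
(C,S,Z): not NE [P1→A gives 7>6; P3→Y gives 8>5]
(C,S,W): not NE [P1→A gives 7>5; P2→P gives 6>1; P3→Y gives 8>4]

NE set: (A,P,Z), (B,Q,Y)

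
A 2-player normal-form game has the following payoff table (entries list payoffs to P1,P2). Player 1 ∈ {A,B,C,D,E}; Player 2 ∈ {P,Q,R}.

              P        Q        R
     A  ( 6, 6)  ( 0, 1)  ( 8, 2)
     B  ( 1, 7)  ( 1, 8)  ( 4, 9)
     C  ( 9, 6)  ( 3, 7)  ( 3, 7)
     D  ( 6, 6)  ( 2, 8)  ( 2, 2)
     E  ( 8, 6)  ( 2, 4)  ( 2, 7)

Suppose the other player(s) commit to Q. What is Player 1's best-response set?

u_1(A vs Q) = 0
u_1(B vs Q) = 1
u_1(C vs Q) = 3
u_1(D vs Q) = 2
u_1(E vs Q) = 2
max payoff 3 at {C}

argmax u_1 = {C}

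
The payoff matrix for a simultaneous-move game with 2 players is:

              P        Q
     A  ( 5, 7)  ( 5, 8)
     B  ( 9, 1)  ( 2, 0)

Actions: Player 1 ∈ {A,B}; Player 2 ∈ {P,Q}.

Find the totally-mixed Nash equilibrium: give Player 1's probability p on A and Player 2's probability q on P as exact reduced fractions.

P1 mixes 1/2 on A; P2 mixes 3/7 on P

P1 indiff ⇒ q·5+(1-q)·5 = q·9+(1-q)·2 ⇒ q(-4) = (1-q)(-3) ⇒ q = 3/7
P2 indiff ⇒ p·7+(1-p)·1 = p·8+(1-p)·0 ⇒ p(-1) = (1-p)(-1) ⇒ p = 1/2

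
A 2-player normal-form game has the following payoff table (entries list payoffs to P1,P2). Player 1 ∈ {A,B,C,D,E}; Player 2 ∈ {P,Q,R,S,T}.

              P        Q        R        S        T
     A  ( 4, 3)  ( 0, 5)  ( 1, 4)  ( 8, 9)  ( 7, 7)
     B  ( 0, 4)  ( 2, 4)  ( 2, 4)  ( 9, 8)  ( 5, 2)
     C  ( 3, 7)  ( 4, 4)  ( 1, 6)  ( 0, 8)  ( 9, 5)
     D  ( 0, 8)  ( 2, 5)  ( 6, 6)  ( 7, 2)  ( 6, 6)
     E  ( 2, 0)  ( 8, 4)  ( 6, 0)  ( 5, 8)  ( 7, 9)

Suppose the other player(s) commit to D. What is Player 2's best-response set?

P2 best: {P}

u_2(P vs D) = 8
u_2(Q vs D) = 5
u_2(R vs D) = 6
u_2(S vs D) = 2
u_2(T vs D) = 6
max payoff 8 at {P}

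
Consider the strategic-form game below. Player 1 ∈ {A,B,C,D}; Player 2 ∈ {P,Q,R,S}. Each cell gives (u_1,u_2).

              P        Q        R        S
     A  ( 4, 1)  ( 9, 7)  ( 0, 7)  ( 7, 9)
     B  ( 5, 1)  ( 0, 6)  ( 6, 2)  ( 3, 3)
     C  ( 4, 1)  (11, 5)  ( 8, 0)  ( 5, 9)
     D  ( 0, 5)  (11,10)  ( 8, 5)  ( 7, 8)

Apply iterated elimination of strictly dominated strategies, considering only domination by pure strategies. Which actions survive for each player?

IESDS → P1:{A,C,D} P2:{Q,S}

P2 drop P (Q beats it: A:7>1 B:6>1 C:5>1 D:10>5)
P1 drop B (C beats it: Q:11>0 R:8>6 S:5>3)
P2 drop R (S beats it: A:9>7 C:9>0 D:8>5)
P1→{A,C,D} P2→{Q,S}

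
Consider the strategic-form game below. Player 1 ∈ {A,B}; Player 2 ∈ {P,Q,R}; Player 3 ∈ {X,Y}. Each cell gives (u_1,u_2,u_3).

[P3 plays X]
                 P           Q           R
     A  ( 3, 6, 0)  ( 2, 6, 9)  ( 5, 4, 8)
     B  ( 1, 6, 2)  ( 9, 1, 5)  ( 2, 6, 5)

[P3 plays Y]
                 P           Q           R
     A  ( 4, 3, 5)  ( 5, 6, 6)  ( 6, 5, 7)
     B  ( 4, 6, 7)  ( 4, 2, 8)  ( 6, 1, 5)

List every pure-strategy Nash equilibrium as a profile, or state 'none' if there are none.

NE set: (B,P,Y)

(A,P,X): not NE [P3→Y gives 5>0]
(A,P,Y): not NE [P2→Q gives 6>3]
(A,Q,X): not NE [P1→B gives 9>2]
(A,Q,Y): not NE [P3→X gives 9>6]
(A,R,X): not NE [P2→Q gives 6>4]
(A,R,Y): not NE [P2→Q gives 6>5; P3→X gives 8>7]
(B,P,X): not NE [P1→A gives 3>1; P3→Y gives 7>2]
(B,P,Y): NE
(B,Q,X): not NE [P2→R gives 6>1; P3→Y gives 8>5]
(B,Q,Y): not NE [P1→A gives 5>4; P2→P gives 6>2]
(B,R,X): not NE [P1→A gives 5>2]
(B,R,Y): not NE [P2→P gives 6>1]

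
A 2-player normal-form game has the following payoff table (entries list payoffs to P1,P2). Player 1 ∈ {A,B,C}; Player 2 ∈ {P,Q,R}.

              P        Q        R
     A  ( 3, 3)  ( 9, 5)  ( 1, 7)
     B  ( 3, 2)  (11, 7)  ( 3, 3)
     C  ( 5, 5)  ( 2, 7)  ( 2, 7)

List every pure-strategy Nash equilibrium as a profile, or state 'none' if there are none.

PSNE = {(B,Q)}

(A,P): not NE [P1→C gives 5>3; P2→R gives 7>3]
(A,Q): not NE [P1→B gives 11>9; P2→R gives 7>5]
(A,R): not NE [P1→B gives 3>1]
(B,P): not NE [P1→C gives 5>3; P2→Q gives 7>2]
(B,Q): NE
(B,R): not NE [P2→Q gives 7>3]
(C,P): not NE [P2→R gives 7>5]
(C,Q): not NE [P1→B gives 11>2]
(C,R): not NE [P1→B gives 3>2]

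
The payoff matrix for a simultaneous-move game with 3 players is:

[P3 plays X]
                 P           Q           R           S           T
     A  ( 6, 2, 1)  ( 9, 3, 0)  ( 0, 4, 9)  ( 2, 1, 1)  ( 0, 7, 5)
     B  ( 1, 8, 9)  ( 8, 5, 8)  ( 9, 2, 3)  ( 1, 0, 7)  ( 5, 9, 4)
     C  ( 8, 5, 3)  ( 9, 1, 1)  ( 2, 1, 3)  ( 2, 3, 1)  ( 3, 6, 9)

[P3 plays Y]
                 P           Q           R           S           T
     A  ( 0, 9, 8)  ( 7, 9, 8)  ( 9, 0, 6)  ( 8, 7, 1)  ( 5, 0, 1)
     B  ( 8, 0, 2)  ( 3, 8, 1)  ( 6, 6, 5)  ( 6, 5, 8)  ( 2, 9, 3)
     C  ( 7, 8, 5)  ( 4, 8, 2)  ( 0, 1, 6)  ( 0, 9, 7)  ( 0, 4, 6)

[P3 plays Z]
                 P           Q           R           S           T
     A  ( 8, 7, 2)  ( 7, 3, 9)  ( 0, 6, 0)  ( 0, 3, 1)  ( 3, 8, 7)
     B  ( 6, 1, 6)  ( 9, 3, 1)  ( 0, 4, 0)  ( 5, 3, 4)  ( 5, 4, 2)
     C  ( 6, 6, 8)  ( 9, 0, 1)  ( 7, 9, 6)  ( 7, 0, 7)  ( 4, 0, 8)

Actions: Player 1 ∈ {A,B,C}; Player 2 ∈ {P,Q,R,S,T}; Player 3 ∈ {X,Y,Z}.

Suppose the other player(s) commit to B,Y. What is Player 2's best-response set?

argmax u_2 = {T}

u_2(P vs B,Y) = 0
u_2(Q vs B,Y) = 8
u_2(R vs B,Y) = 6
u_2(S vs B,Y) = 5
u_2(T vs B,Y) = 9
max payoff 9 at {T}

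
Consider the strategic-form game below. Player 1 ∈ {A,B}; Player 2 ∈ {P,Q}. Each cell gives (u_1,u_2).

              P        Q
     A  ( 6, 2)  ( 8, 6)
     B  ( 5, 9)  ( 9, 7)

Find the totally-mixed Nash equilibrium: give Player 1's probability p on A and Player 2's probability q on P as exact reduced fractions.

P1 indiff ⇒ q·6+(1-q)·8 = q·5+(1-q)·9 ⇒ q(1) = (1-q)(1) ⇒ q = 1/2
P2 indiff ⇒ p·2+(1-p)·9 = p·6+(1-p)·7 ⇒ p(-4) = (1-p)(-2) ⇒ p = 1/3

P1 mixes 1/3 on A; P2 mixes 1/2 on P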